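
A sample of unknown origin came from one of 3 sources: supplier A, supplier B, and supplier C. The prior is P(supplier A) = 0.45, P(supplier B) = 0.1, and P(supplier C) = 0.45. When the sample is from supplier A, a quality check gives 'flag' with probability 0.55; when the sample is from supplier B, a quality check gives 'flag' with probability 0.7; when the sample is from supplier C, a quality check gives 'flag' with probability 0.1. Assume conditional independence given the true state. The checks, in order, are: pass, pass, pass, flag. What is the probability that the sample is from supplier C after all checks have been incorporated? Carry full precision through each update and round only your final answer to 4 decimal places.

0.5730

After 'pass': normaliser = 0.45·0.4500 + 0.3·0.1000 + 0.9·0.4500; P(supplier A) ≈ 0.3176, P(supplier B) ≈ 0.0471, P(supplier C) ≈ 0.6353
After 'pass': normaliser = 0.45·0.3176 + 0.3·0.0471 + 0.9·0.6353; P(supplier A) ≈ 0.1961, P(supplier B) ≈ 0.0194, P(supplier C) ≈ 0.7845
After 'pass': normaliser = 0.45·0.1961 + 0.3·0.0194 + 0.9·0.7845; P(supplier A) ≈ 0.1103, P(supplier B) ≈ 0.0073, P(supplier C) ≈ 0.8824
After 'flag': normaliser = 0.55·0.1103 + 0.7·0.0073 + 0.1·0.8824; P(supplier A) ≈ 0.3940, P(supplier B) ≈ 0.0330, P(supplier C) ≈ 0.5730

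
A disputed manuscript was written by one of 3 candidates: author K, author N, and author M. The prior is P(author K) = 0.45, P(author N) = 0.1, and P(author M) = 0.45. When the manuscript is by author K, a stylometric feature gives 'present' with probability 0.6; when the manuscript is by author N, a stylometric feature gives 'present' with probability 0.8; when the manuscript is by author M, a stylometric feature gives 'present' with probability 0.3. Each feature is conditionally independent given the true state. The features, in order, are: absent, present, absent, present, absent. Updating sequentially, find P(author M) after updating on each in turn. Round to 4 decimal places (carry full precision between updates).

After 'absent': normaliser = 0.4·0.4500 + 0.2·0.1000 + 0.7·0.4500; P(author K) ≈ 0.3495, P(author N) ≈ 0.0388, P(author M) ≈ 0.6117
After 'present': normaliser = 0.6·0.3495 + 0.8·0.0388 + 0.3·0.6117; P(author K) ≈ 0.4943, P(author N) ≈ 0.0732, P(author M) ≈ 0.4325
After 'absent': normaliser = 0.4·0.4943 + 0.2·0.0732 + 0.7·0.4325; P(author K) ≈ 0.3838, P(author N) ≈ 0.0284, P(author M) ≈ 0.5877
After 'present': normaliser = 0.6·0.3838 + 0.8·0.0284 + 0.3·0.5877; P(author K) ≈ 0.5364, P(author N) ≈ 0.0530, P(author M) ≈ 0.4107
After 'absent': normaliser = 0.4·0.5364 + 0.2·0.0530 + 0.7·0.4107; P(author K) ≈ 0.4185, P(author N) ≈ 0.0207, P(author M) ≈ 0.5608

0.5608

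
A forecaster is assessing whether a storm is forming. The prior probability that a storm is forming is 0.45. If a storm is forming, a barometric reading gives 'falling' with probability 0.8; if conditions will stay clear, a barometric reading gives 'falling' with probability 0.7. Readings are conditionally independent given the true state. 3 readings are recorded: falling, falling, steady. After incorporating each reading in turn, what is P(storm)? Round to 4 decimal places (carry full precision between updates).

Apply Bayes' rule sequentially, carrying P(storm) forward.
After 'falling': P(storm) = 0.8·0.4500 / (0.8·0.4500 + 0.7·0.5500) ≈ 0.4832
After 'falling': P(storm) = 0.8·0.4832 / (0.8·0.4832 + 0.7·0.5168) ≈ 0.5166
After 'steady': P(storm) = 0.2·0.5166 / (0.2·0.5166 + 0.3·0.4834) ≈ 0.4160

0.4160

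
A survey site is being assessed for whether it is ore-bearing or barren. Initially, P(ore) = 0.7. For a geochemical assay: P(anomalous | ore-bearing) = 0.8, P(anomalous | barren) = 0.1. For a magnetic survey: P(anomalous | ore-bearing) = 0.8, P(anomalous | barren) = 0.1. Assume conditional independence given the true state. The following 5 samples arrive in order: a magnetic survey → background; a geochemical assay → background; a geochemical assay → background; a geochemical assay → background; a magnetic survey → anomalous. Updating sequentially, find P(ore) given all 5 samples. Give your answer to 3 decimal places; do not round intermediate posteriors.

After a magnetic survey='background': P(ore) = 0.2·0.7000 / (0.2·0.7000 + 0.9·0.3000) ≈ 0.3415
After a geochemical assay='background': P(ore) = 0.2·0.3415 / (0.2·0.3415 + 0.9·0.6585) ≈ 0.1033
After a geochemical assay='background': P(ore) = 0.2·0.1033 / (0.2·0.1033 + 0.9·0.8967) ≈ 0.0250
After a geochemical assay='background': P(ore) = 0.2·0.0250 / (0.2·0.0250 + 0.9·0.9750) ≈ 0.0057
After a magnetic survey='anomalous': P(ore) = 0.8·0.0057 / (0.8·0.0057 + 0.1·0.9943) ≈ 0.0435

0.044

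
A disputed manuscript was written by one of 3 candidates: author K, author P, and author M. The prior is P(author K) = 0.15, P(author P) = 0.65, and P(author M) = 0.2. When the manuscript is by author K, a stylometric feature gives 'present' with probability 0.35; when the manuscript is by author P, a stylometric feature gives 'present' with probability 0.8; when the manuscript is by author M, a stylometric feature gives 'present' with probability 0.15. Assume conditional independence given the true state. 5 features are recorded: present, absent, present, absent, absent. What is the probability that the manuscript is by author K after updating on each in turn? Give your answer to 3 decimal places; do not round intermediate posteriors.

Apply Bayes' rule sequentially, carrying P(author K) forward.
After 'present': normaliser = 0.35·0.1500 + 0.8·0.6500 + 0.15·0.2000; P(author K) ≈ 0.0871, P(author P) ≈ 0.8631, P(author M) ≈ 0.0498
After 'absent': normaliser = 0.65·0.0871 + 0.2·0.8631 + 0.85·0.0498; P(author K) ≈ 0.2086, P(author P) ≈ 0.6356, P(author M) ≈ 0.1558
After 'present': normaliser = 0.35·0.2086 + 0.8·0.6356 + 0.15·0.1558; P(author K) ≈ 0.1207, P(author P) ≈ 0.8407, P(author M) ≈ 0.0386
After 'absent': normaliser = 0.65·0.1207 + 0.2·0.8407 + 0.85·0.0386; P(author K) ≈ 0.2807, P(author P) ≈ 0.6017, P(author M) ≈ 0.1176
After 'absent': normaliser = 0.65·0.2807 + 0.2·0.6017 + 0.85·0.1176; P(author K) ≈ 0.4531, P(author P) ≈ 0.2988, P(author M) ≈ 0.2481

0.453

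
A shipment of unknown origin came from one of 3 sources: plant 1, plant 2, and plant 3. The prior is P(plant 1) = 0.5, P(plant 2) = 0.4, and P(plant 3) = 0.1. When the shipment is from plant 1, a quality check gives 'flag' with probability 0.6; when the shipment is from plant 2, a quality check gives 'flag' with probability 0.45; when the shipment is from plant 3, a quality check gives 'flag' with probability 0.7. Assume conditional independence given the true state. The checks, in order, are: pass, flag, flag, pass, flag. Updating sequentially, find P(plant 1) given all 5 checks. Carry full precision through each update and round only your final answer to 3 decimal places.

0.550

Each posterior becomes the prior for the next update.
After 'pass': normaliser = 0.4·0.5000 + 0.55·0.4000 + 0.3·0.1000; P(plant 1) ≈ 0.4444, P(plant 2) ≈ 0.4889, P(plant 3) ≈ 0.0667
After 'flag': normaliser = 0.6·0.4444 + 0.45·0.4889 + 0.7·0.0667; P(plant 1) ≈ 0.5000, P(plant 2) ≈ 0.4125, P(plant 3) ≈ 0.0875
After 'flag': normaliser = 0.6·0.5000 + 0.45·0.4125 + 0.7·0.0875; P(plant 1) ≈ 0.5486, P(plant 2) ≈ 0.3394, P(plant 3) ≈ 0.1120
After 'pass': normaliser = 0.4·0.5486 + 0.55·0.3394 + 0.3·0.1120; P(plant 1) ≈ 0.4990, P(plant 2) ≈ 0.4246, P(plant 3) ≈ 0.0764
After 'flag': normaliser = 0.6·0.4990 + 0.45·0.4246 + 0.7·0.0764; P(plant 1) ≈ 0.5504, P(plant 2) ≈ 0.3512, P(plant 3) ≈ 0.0983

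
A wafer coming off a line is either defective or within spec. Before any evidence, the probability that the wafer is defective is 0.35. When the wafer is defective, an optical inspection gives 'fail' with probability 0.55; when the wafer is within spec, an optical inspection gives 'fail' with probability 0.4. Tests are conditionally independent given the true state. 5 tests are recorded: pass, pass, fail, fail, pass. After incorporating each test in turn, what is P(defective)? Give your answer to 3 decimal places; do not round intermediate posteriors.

0.300

Apply Bayes' rule sequentially, carrying P(defective) forward.
After 'pass': P(defective) = 0.45·0.3500 / (0.45·0.3500 + 0.6·0.6500) ≈ 0.2877
After 'pass': P(defective) = 0.45·0.2877 / (0.45·0.2877 + 0.6·0.7123) ≈ 0.2325
After 'fail': P(defective) = 0.55·0.2325 / (0.55·0.2325 + 0.4·0.7675) ≈ 0.2940
After 'fail': P(defective) = 0.55·0.2940 / (0.55·0.2940 + 0.4·0.7060) ≈ 0.3641
After 'pass': P(defective) = 0.45·0.3641 / (0.45·0.3641 + 0.6·0.6359) ≈ 0.3004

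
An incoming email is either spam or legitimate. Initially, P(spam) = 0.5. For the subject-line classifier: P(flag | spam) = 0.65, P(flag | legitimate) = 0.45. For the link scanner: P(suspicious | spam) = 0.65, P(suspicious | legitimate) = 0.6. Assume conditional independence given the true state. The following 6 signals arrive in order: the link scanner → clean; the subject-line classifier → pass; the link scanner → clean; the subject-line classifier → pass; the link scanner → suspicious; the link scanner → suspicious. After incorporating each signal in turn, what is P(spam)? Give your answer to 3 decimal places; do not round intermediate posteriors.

Apply Bayes' rule sequentially, carrying P(spam) forward.
After the link scanner='clean': P(spam) = 0.35·0.5000 / (0.35·0.5000 + 0.4·0.5000) ≈ 0.4667
After the subject-line classifier='pass': P(spam) = 0.35·0.4667 / (0.35·0.4667 + 0.55·0.5333) ≈ 0.3577
After the link scanner='clean': P(spam) = 0.35·0.3577 / (0.35·0.3577 + 0.4·0.6423) ≈ 0.3276
After the subject-line classifier='pass': P(spam) = 0.35·0.3276 / (0.35·0.3276 + 0.55·0.6724) ≈ 0.2367
After the link scanner='suspicious': P(spam) = 0.65·0.2367 / (0.65·0.2367 + 0.6·0.7633) ≈ 0.2514
After the link scanner='suspicious': P(spam) = 0.65·0.2514 / (0.65·0.2514 + 0.6·0.7486) ≈ 0.2668

0.267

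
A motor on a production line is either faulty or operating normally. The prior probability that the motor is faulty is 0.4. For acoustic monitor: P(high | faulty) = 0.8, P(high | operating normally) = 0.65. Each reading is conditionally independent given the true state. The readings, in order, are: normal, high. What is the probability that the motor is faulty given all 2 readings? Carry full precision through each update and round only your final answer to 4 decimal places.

Each posterior becomes the prior for the next update.
After 'normal': P(faulty) = 0.2·0.4000 / (0.2·0.4000 + 0.35·0.6000) ≈ 0.2759
After 'high': P(faulty) = 0.8·0.2759 / (0.8·0.2759 + 0.65·0.7241) ≈ 0.3192

0.3192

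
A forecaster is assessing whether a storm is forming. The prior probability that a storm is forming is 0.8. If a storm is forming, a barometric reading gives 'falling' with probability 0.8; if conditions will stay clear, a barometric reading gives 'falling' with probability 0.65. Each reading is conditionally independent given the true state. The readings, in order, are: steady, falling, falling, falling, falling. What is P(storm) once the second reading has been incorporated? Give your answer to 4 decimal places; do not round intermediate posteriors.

0.7378

Each posterior becomes the prior for the next update.
After 'steady': P(storm) = 0.2·0.8000 / (0.2·0.8000 + 0.35·0.2000) ≈ 0.6957
After 'falling': P(storm) = 0.8·0.6957 / (0.8·0.6957 + 0.65·0.3043) ≈ 0.7378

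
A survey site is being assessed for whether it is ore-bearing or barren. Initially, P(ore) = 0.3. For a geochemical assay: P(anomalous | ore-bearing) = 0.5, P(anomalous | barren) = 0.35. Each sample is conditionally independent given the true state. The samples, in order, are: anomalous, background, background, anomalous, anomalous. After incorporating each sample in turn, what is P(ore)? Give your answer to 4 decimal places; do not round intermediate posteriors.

Each posterior becomes the prior for the next update.
After 'anomalous': P(ore) = 0.5·0.3000 / (0.5·0.3000 + 0.35·0.7000) ≈ 0.3797
After 'background': P(ore) = 0.5·0.3797 / (0.5·0.3797 + 0.65·0.6203) ≈ 0.3202
After 'background': P(ore) = 0.5·0.3202 / (0.5·0.3202 + 0.65·0.6798) ≈ 0.2659
After 'anomalous': P(ore) = 0.5·0.2659 / (0.5·0.2659 + 0.35·0.7341) ≈ 0.3410
After 'anomalous': P(ore) = 0.5·0.3410 / (0.5·0.3410 + 0.35·0.6590) ≈ 0.4251

0.4251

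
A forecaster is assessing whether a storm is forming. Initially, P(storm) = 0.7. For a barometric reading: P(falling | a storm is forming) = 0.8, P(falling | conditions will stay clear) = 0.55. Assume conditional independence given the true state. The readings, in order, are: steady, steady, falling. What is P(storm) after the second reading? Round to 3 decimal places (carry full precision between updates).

After 'steady': P(storm) = 0.2·0.7000 / (0.2·0.7000 + 0.45·0.3000) ≈ 0.5091
After 'steady': P(storm) = 0.2·0.5091 / (0.2·0.5091 + 0.45·0.4909) ≈ 0.3155

0.315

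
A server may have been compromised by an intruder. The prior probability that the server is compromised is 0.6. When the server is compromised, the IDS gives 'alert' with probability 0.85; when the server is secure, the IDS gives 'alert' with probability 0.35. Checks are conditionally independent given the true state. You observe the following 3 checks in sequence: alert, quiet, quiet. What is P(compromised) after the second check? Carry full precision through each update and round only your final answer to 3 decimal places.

0.457

After 'alert': P(compromised) = 0.85·0.6000 / (0.85·0.6000 + 0.35·0.4000) ≈ 0.7846
After 'quiet': P(compromised) = 0.15·0.7846 / (0.15·0.7846 + 0.65·0.2154) ≈ 0.4567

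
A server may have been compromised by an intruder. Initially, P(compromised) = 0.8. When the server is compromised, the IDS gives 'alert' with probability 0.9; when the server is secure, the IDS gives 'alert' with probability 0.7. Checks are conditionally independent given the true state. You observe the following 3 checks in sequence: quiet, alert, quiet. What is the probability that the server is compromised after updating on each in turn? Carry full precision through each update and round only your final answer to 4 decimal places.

0.3636

After 'quiet': P(compromised) = 0.1·0.8000 / (0.1·0.8000 + 0.3·0.2000) ≈ 0.5714
After 'alert': P(compromised) = 0.9·0.5714 / (0.9·0.5714 + 0.7·0.4286) ≈ 0.6316
After 'quiet': P(compromised) = 0.1·0.6316 / (0.1·0.6316 + 0.3·0.3684) ≈ 0.3636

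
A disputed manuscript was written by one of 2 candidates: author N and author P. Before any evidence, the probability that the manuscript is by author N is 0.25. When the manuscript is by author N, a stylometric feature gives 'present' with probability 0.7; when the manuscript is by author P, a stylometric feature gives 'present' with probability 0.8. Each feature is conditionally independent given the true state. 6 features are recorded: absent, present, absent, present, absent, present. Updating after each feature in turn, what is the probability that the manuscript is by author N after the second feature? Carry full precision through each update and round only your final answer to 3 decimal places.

Each posterior becomes the prior for the next update.
After 'absent': P(author N) = 0.3·0.2500 / (0.3·0.2500 + 0.2·0.7500) ≈ 0.3333
After 'present': P(author N) = 0.7·0.3333 / (0.7·0.3333 + 0.8·0.6667) ≈ 0.3043

0.304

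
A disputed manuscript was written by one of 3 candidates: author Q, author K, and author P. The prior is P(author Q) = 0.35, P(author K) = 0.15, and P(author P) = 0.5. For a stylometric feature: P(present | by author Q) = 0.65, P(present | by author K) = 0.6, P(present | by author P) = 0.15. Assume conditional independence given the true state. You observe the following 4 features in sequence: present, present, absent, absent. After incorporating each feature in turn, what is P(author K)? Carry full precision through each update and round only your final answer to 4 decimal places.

After 'present': normaliser = 0.65·0.3500 + 0.6·0.1500 + 0.15·0.5000; P(author Q) ≈ 0.5796, P(author K) ≈ 0.2293, P(author P) ≈ 0.1911
After 'present': normaliser = 0.65·0.5796 + 0.6·0.2293 + 0.15·0.1911; P(author Q) ≈ 0.6938, P(author K) ≈ 0.2534, P(author P) ≈ 0.0528
After 'absent': normaliser = 0.35·0.6938 + 0.4·0.2534 + 0.85·0.0528; P(author Q) ≈ 0.6242, P(author K) ≈ 0.2605, P(author P) ≈ 0.1153
After 'absent': normaliser = 0.35·0.6242 + 0.4·0.2605 + 0.85·0.1153; P(author Q) ≈ 0.5193, P(author K) ≈ 0.2477, P(author P) ≈ 0.2330

0.2477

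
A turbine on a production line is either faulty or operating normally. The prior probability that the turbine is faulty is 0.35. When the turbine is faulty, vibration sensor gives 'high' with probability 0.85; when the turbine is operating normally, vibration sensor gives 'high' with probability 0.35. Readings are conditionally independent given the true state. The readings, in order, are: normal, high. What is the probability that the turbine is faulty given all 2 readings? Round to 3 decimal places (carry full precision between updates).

0.232

After 'normal': P(faulty) = 0.15·0.3500 / (0.15·0.3500 + 0.65·0.6500) ≈ 0.1105
After 'high': P(faulty) = 0.85·0.1105 / (0.85·0.1105 + 0.35·0.8895) ≈ 0.2318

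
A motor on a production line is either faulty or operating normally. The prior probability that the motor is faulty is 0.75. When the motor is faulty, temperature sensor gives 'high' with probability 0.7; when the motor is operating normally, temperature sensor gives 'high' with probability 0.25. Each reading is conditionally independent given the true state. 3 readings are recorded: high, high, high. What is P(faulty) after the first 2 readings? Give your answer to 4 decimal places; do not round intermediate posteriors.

0.9592

After 'high': P(faulty) = 0.7·0.7500 / (0.7·0.7500 + 0.25·0.2500) ≈ 0.8936
After 'high': P(faulty) = 0.7·0.8936 / (0.7·0.8936 + 0.25·0.1064) ≈ 0.9592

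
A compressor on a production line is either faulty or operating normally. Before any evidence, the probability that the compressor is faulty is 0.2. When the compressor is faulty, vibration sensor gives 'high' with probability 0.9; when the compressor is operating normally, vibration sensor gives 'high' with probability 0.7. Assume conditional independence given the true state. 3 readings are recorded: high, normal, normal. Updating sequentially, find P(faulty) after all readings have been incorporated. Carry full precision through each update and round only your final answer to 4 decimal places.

After 'high': P(faulty) = 0.9·0.2000 / (0.9·0.2000 + 0.7·0.8000) ≈ 0.2432
After 'normal': P(faulty) = 0.1·0.2432 / (0.1·0.2432 + 0.3·0.7568) ≈ 0.0968
After 'normal': P(faulty) = 0.1·0.0968 / (0.1·0.0968 + 0.3·0.9032) ≈ 0.0345

0.0345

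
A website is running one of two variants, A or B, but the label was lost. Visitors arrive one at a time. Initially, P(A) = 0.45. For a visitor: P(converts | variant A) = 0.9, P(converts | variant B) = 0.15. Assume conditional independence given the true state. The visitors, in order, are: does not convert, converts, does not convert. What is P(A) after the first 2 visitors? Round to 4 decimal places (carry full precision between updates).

After 'does not convert': P(A) = 0.1·0.4500 / (0.1·0.4500 + 0.85·0.5500) ≈ 0.0878
After 'converts': P(A) = 0.9·0.0878 / (0.9·0.0878 + 0.15·0.9122) ≈ 0.3661

0.3661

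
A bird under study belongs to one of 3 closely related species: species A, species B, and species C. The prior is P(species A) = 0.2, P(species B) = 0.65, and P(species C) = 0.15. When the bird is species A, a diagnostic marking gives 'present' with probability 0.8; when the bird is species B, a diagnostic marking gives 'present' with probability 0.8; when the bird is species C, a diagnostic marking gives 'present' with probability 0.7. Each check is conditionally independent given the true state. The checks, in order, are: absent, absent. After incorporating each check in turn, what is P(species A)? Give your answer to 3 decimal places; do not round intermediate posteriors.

After 'absent': normaliser = 0.2·0.2000 + 0.2·0.6500 + 0.3·0.1500; P(species A) ≈ 0.1860, P(species B) ≈ 0.6047, P(species C) ≈ 0.2093
After 'absent': normaliser = 0.2·0.1860 + 0.2·0.6047 + 0.3·0.2093; P(species A) ≈ 0.1684, P(species B) ≈ 0.5474, P(species C) ≈ 0.2842

0.168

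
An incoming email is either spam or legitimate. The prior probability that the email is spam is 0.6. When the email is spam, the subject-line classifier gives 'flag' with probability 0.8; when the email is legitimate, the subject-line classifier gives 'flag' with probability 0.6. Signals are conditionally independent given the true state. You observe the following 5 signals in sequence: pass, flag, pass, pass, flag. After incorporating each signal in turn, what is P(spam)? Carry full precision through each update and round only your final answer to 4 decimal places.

After 'pass': P(spam) = 0.2·0.6000 / (0.2·0.6000 + 0.4·0.4000) ≈ 0.4286
After 'flag': P(spam) = 0.8·0.4286 / (0.8·0.4286 + 0.6·0.5714) ≈ 0.5000
After 'pass': P(spam) = 0.2·0.5000 / (0.2·0.5000 + 0.4·0.5000) ≈ 0.3333
After 'pass': P(spam) = 0.2·0.3333 / (0.2·0.3333 + 0.4·0.6667) ≈ 0.2000
After 'flag': P(spam) = 0.8·0.2000 / (0.8·0.2000 + 0.6·0.8000) ≈ 0.2500

0.2500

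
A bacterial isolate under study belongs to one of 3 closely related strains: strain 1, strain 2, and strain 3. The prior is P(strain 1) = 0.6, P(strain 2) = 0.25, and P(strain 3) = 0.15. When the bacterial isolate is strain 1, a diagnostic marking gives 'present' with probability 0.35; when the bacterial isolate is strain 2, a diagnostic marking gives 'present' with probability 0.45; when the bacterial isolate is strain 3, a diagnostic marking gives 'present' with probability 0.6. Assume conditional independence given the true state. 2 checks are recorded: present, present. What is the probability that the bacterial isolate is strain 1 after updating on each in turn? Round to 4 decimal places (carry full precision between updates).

0.4126

Each posterior becomes the prior for the next update.
After 'present': normaliser = 0.35·0.6000 + 0.45·0.2500 + 0.6·0.1500; P(strain 1) ≈ 0.5091, P(strain 2) ≈ 0.2727, P(strain 3) ≈ 0.2182
After 'present': normaliser = 0.35·0.5091 + 0.45·0.2727 + 0.6·0.2182; P(strain 1) ≈ 0.4126, P(strain 2) ≈ 0.2842, P(strain 3) ≈ 0.3032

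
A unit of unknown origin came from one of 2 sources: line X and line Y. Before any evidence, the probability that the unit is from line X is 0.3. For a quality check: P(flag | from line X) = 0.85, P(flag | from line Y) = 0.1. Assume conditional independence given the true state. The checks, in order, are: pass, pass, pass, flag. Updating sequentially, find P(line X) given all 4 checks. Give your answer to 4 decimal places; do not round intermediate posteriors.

0.0166

After 'pass': P(line X) = 0.15·0.3000 / (0.15·0.3000 + 0.9·0.7000) ≈ 0.0667
After 'pass': P(line X) = 0.15·0.0667 / (0.15·0.0667 + 0.9·0.9333) ≈ 0.0118
After 'pass': P(line X) = 0.15·0.0118 / (0.15·0.0118 + 0.9·0.9882) ≈ 0.0020
After 'flag': P(line X) = 0.85·0.0020 / (0.85·0.0020 + 0.1·0.9980) ≈ 0.0166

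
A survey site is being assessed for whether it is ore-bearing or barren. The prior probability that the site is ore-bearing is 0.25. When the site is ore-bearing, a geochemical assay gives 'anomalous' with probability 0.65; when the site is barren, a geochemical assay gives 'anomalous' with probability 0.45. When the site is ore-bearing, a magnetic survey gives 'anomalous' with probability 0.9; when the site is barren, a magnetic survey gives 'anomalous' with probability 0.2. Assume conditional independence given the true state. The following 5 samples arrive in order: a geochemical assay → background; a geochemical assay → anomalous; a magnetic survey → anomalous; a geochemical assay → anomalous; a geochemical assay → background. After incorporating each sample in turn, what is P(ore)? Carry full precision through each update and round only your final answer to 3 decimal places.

0.559

After a geochemical assay='background': P(ore) = 0.35·0.2500 / (0.35·0.2500 + 0.55·0.7500) ≈ 0.1750
After a geochemical assay='anomalous': P(ore) = 0.65·0.1750 / (0.65·0.1750 + 0.45·0.8250) ≈ 0.2345
After a magnetic survey='anomalous': P(ore) = 0.9·0.2345 / (0.9·0.2345 + 0.2·0.7655) ≈ 0.5796
After a geochemical assay='anomalous': P(ore) = 0.65·0.5796 / (0.65·0.5796 + 0.45·0.4204) ≈ 0.6657
After a geochemical assay='background': P(ore) = 0.35·0.6657 / (0.35·0.6657 + 0.55·0.3343) ≈ 0.5590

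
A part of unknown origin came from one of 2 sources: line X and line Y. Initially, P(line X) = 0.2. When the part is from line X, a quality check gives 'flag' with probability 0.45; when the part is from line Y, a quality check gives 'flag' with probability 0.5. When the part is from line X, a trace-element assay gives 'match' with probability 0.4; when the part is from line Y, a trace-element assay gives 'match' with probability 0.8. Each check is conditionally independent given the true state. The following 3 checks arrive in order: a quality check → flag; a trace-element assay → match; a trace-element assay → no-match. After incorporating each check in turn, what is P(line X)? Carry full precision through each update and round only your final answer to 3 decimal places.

0.252

After a quality check='flag': P(line X) = 0.45·0.2000 / (0.45·0.2000 + 0.5·0.8000) ≈ 0.1837
After a trace-element assay='match': P(line X) = 0.4·0.1837 / (0.4·0.1837 + 0.8·0.8163) ≈ 0.1011
After a trace-element assay='no-match': P(line X) = 0.6·0.1011 / (0.6·0.1011 + 0.2·0.8989) ≈ 0.2523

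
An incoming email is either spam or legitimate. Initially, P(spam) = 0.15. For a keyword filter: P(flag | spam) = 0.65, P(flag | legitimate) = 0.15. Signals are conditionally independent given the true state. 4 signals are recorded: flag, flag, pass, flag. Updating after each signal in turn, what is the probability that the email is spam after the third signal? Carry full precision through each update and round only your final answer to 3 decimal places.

0.577

Apply Bayes' rule sequentially, carrying P(spam) forward.
After 'flag': P(spam) = 0.65·0.1500 / (0.65·0.1500 + 0.15·0.8500) ≈ 0.4333
After 'flag': P(spam) = 0.65·0.4333 / (0.65·0.4333 + 0.15·0.5667) ≈ 0.7682
After 'pass': P(spam) = 0.35·0.7682 / (0.35·0.7682 + 0.85·0.2318) ≈ 0.5771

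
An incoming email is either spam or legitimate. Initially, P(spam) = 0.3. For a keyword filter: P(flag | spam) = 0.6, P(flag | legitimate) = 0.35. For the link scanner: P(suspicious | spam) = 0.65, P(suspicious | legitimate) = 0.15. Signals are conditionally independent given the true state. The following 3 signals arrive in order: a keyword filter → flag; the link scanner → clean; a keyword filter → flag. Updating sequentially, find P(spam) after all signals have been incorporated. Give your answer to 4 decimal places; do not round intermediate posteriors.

After a keyword filter='flag': P(spam) = 0.6·0.3000 / (0.6·0.3000 + 0.35·0.7000) ≈ 0.4235
After the link scanner='clean': P(spam) = 0.35·0.4235 / (0.35·0.4235 + 0.85·0.5765) ≈ 0.2323
After a keyword filter='flag': P(spam) = 0.6·0.2323 / (0.6·0.2323 + 0.35·0.7677) ≈ 0.3415

0.3415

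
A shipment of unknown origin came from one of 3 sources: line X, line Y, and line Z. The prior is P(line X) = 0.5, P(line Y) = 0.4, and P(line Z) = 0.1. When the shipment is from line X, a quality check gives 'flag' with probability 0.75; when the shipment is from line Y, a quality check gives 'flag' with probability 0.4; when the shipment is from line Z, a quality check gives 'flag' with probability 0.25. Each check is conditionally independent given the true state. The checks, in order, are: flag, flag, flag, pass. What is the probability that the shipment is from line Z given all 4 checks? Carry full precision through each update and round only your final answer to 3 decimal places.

0.017

After 'flag': normaliser = 0.75·0.5000 + 0.4·0.4000 + 0.25·0.1000; P(line X) ≈ 0.6696, P(line Y) ≈ 0.2857, P(line Z) ≈ 0.0446
After 'flag': normaliser = 0.75·0.6696 + 0.4·0.2857 + 0.25·0.0446; P(line X) ≈ 0.8001, P(line Y) ≈ 0.1821, P(line Z) ≈ 0.0178
After 'flag': normaliser = 0.75·0.8001 + 0.4·0.1821 + 0.25·0.0178; P(line X) ≈ 0.8859, P(line Y) ≈ 0.1075, P(line Z) ≈ 0.0066
After 'pass': normaliser = 0.25·0.8859 + 0.6·0.1075 + 0.75·0.0066; P(line X) ≈ 0.7613, P(line Y) ≈ 0.2218, P(line Z) ≈ 0.0169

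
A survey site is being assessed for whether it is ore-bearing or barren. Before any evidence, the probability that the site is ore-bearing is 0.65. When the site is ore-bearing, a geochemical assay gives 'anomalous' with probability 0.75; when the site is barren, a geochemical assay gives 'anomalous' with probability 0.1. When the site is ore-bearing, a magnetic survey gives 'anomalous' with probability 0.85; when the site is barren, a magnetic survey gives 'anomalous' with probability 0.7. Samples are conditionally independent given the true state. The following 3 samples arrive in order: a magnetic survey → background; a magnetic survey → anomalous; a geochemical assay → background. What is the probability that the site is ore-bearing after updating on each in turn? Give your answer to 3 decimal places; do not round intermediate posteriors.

0.239

After a magnetic survey='background': P(ore) = 0.15·0.6500 / (0.15·0.6500 + 0.3·0.3500) ≈ 0.4815
After a magnetic survey='anomalous': P(ore) = 0.85·0.4815 / (0.85·0.4815 + 0.7·0.5185) ≈ 0.5300
After a geochemical assay='background': P(ore) = 0.25·0.5300 / (0.25·0.5300 + 0.9·0.4700) ≈ 0.2385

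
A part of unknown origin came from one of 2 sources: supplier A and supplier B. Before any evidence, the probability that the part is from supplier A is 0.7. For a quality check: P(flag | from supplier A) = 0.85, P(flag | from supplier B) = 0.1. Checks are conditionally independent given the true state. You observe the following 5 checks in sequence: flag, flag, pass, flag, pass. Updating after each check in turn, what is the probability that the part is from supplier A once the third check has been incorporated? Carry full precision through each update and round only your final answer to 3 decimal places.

0.966

After 'flag': P(supplier A) = 0.85·0.7000 / (0.85·0.7000 + 0.1·0.3000) ≈ 0.9520
After 'flag': P(supplier A) = 0.85·0.9520 / (0.85·0.9520 + 0.1·0.0480) ≈ 0.9941
After 'pass': P(supplier A) = 0.15·0.9941 / (0.15·0.9941 + 0.9·0.0059) ≈ 0.9656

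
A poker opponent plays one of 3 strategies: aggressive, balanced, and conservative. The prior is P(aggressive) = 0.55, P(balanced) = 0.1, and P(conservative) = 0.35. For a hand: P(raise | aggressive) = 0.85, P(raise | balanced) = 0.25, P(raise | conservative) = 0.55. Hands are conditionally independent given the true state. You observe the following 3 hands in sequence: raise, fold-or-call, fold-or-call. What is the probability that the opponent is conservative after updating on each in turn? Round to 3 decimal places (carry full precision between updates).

After 'raise': normaliser = 0.85·0.5500 + 0.25·0.1000 + 0.55·0.3500; P(aggressive) ≈ 0.6825, P(balanced) ≈ 0.0365, P(conservative) ≈ 0.2810
After 'fold-or-call': normaliser = 0.15·0.6825 + 0.75·0.0365 + 0.45·0.2810; P(aggressive) ≈ 0.3996, P(balanced) ≈ 0.1068, P(conservative) ≈ 0.4936
After 'fold-or-call': normaliser = 0.15·0.3996 + 0.75·0.1068 + 0.45·0.4936; P(aggressive) ≈ 0.1655, P(balanced) ≈ 0.2212, P(conservative) ≈ 0.6133

0.613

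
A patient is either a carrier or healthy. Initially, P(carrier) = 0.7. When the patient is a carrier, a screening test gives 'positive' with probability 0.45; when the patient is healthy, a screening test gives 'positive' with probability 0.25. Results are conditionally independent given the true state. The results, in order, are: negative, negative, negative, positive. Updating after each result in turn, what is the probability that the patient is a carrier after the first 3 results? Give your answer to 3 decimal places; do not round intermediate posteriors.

After 'negative': P(carrier) = 0.55·0.7000 / (0.55·0.7000 + 0.75·0.3000) ≈ 0.6311
After 'negative': P(carrier) = 0.55·0.6311 / (0.55·0.6311 + 0.75·0.3689) ≈ 0.5565
After 'negative': P(carrier) = 0.55·0.5565 / (0.55·0.5565 + 0.75·0.4435) ≈ 0.4792

0.479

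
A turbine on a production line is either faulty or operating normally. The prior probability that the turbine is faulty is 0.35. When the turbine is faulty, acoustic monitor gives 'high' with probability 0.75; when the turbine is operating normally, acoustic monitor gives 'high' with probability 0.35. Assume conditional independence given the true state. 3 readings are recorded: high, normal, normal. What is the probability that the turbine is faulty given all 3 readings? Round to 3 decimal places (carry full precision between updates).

After 'high': P(faulty) = 0.75·0.3500 / (0.75·0.3500 + 0.35·0.6500) ≈ 0.5357
After 'normal': P(faulty) = 0.25·0.5357 / (0.25·0.5357 + 0.65·0.4643) ≈ 0.3074
After 'normal': P(faulty) = 0.25·0.3074 / (0.25·0.3074 + 0.65·0.6926) ≈ 0.1458

0.146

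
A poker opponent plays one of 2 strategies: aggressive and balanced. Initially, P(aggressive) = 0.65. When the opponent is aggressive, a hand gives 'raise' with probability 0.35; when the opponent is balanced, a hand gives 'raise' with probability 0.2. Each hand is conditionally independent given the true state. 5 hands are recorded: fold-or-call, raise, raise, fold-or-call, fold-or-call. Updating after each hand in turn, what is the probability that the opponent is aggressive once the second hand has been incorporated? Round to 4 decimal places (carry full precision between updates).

0.7253

After 'fold-or-call': P(aggressive) = 0.65·0.6500 / (0.65·0.6500 + 0.8·0.3500) ≈ 0.6014
After 'raise': P(aggressive) = 0.35·0.6014 / (0.35·0.6014 + 0.2·0.3986) ≈ 0.7253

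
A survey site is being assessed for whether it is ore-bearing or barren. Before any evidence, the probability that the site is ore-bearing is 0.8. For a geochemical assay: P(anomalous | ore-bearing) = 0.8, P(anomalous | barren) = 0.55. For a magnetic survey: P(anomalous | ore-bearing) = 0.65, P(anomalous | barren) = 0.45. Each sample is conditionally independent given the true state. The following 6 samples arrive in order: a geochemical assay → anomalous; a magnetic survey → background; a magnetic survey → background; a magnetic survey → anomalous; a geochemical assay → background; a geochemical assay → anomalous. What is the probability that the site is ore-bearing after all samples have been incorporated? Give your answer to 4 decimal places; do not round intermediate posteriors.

0.6875

Apply Bayes' rule sequentially, carrying P(ore) forward.
After a geochemical assay='anomalous': P(ore) = 0.8·0.8000 / (0.8·0.8000 + 0.55·0.2000) ≈ 0.8533
After a magnetic survey='background': P(ore) = 0.35·0.8533 / (0.35·0.8533 + 0.55·0.1467) ≈ 0.7873
After a magnetic survey='background': P(ore) = 0.35·0.7873 / (0.35·0.7873 + 0.55·0.2127) ≈ 0.7020
After a magnetic survey='anomalous': P(ore) = 0.65·0.7020 / (0.65·0.7020 + 0.45·0.2980) ≈ 0.7729
After a geochemical assay='background': P(ore) = 0.2·0.7729 / (0.2·0.7729 + 0.45·0.2271) ≈ 0.6020
After a geochemical assay='anomalous': P(ore) = 0.8·0.6020 / (0.8·0.6020 + 0.55·0.3980) ≈ 0.6875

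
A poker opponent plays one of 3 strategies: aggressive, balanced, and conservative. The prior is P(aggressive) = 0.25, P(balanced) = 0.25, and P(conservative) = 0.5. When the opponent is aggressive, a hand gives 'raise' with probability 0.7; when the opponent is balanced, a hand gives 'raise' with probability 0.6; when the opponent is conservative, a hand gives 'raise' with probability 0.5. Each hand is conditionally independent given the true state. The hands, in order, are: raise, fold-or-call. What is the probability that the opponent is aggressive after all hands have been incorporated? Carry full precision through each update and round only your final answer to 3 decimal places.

Each posterior becomes the prior for the next update.
After 'raise': normaliser = 0.7·0.2500 + 0.6·0.2500 + 0.5·0.5000; P(aggressive) ≈ 0.3043, P(balanced) ≈ 0.2609, P(conservative) ≈ 0.4348
After 'fold-or-call': normaliser = 0.3·0.3043 + 0.4·0.2609 + 0.5·0.4348; P(aggressive) ≈ 0.2211, P(balanced) ≈ 0.2526, P(conservative) ≈ 0.5263

0.221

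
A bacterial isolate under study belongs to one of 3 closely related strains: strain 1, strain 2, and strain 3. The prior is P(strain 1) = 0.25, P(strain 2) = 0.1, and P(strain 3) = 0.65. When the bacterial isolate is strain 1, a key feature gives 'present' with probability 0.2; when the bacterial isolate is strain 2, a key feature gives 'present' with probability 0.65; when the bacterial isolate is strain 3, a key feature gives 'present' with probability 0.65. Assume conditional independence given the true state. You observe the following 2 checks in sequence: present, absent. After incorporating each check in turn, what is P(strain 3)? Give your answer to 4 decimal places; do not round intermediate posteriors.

Each posterior becomes the prior for the next update.
After 'present': normaliser = 0.2·0.2500 + 0.65·0.1000 + 0.65·0.6500; P(strain 1) ≈ 0.0930, P(strain 2) ≈ 0.1209, P(strain 3) ≈ 0.7860
After 'absent': normaliser = 0.8·0.0930 + 0.35·0.1209 + 0.35·0.7860; P(strain 1) ≈ 0.1899, P(strain 2) ≈ 0.1080, P(strain 3) ≈ 0.7021

0.7021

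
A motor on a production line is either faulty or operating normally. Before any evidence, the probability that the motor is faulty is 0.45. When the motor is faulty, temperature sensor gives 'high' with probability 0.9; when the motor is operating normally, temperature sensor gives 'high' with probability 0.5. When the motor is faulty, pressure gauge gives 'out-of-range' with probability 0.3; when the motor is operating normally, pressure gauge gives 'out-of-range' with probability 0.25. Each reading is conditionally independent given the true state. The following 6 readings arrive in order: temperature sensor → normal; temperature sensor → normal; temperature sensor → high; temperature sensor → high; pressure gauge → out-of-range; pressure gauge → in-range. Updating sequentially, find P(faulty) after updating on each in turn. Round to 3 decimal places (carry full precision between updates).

0.106

Each posterior becomes the prior for the next update.
After temperature sensor='normal': P(faulty) = 0.1·0.4500 / (0.1·0.4500 + 0.5·0.5500) ≈ 0.1406
After temperature sensor='normal': P(faulty) = 0.1·0.1406 / (0.1·0.1406 + 0.5·0.8594) ≈ 0.0317
After temperature sensor='high': P(faulty) = 0.9·0.0317 / (0.9·0.0317 + 0.5·0.9683) ≈ 0.0556
After temperature sensor='high': P(faulty) = 0.9·0.0556 / (0.9·0.0556 + 0.5·0.9444) ≈ 0.0959
After pressure gauge='out-of-range': P(faulty) = 0.3·0.0959 / (0.3·0.0959 + 0.25·0.9041) ≈ 0.1129
After pressure gauge='in-range': P(faulty) = 0.7·0.1129 / (0.7·0.1129 + 0.75·0.8871) ≈ 0.1062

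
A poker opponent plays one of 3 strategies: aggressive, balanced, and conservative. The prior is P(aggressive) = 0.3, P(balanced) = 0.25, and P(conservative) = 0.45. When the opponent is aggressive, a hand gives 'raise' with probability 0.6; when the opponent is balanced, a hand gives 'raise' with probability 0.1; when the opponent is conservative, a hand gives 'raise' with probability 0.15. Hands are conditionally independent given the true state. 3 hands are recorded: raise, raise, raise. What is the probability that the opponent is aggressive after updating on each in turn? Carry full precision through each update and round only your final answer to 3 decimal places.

0.973

Each posterior becomes the prior for the next update.
After 'raise': normaliser = 0.6·0.3000 + 0.1·0.2500 + 0.15·0.4500; P(aggressive) ≈ 0.6606, P(balanced) ≈ 0.0917, P(conservative) ≈ 0.2477
After 'raise': normaliser = 0.6·0.6606 + 0.1·0.0917 + 0.15·0.2477; P(aggressive) ≈ 0.8953, P(balanced) ≈ 0.0207, P(conservative) ≈ 0.0839
After 'raise': normaliser = 0.6·0.8953 + 0.1·0.0207 + 0.15·0.0839; P(aggressive) ≈ 0.9734, P(balanced) ≈ 0.0038, P(conservative) ≈ 0.0228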